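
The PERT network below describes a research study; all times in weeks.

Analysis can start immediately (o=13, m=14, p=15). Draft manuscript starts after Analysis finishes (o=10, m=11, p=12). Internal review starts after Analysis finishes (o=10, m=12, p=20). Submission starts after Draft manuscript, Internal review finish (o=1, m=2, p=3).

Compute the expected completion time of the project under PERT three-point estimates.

29 weeks

te_Analysis = (13 + 4·14 + 15)/6 = 84/6 = 14
te_Draft manuscript = (10 + 4·11 + 12)/6 = 66/6 = 11
te_Internal review = (10 + 4·12 + 20)/6 = 78/6 = 13
te_Submission = (1 + 4·2 + 3)/6 = 12/6 = 2

Forward pass:
ES_Analysis = 0; EF_Analysis = 14
ES_Draft manuscript = 14; EF_Draft manuscript = 14+11 = 25
ES_Internal review = 14; EF_Internal review = 14+13 = 27
ES_Submission = max(EF_Draft manuscript=25, EF_Internal review=27) = 27; EF_Submission = 27+2 = 29
Expected project duration μ = 29 weeks. Critical path: Analysis → Internal review → Submission.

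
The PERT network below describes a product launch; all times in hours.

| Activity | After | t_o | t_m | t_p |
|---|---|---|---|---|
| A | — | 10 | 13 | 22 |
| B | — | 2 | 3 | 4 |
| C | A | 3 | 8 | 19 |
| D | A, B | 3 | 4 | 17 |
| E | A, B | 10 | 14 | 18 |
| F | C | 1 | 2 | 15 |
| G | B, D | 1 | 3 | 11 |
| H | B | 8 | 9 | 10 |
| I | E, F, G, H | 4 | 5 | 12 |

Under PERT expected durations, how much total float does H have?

16 hours

te_A = (10 + 4·13 + 22)/6 = 84/6 = 14
te_B = (2 + 4·3 + 4)/6 = 18/6 = 3
te_C = (3 + 4·8 + 19)/6 = 54/6 = 9
te_D = (3 + 4·4 + 17)/6 = 36/6 = 6
te_E = (10 + 4·14 + 18)/6 = 84/6 = 14
te_F = (1 + 4·2 + 15)/6 = 24/6 = 4
te_G = (1 + 4·3 + 11)/6 = 24/6 = 4
te_H = (8 + 4·9 + 10)/6 = 54/6 = 9
te_I = (4 + 4·5 + 12)/6 = 36/6 = 6

Forward pass:
ES_A = 0; EF_A = 14
ES_B = 0; EF_B = 3
ES_C = 14; EF_C = 14+9 = 23
ES_D = max(EF_A=14, EF_B=3) = 14; EF_D = 14+6 = 20
ES_E = max(EF_A=14, EF_B=3) = 14; EF_E = 14+14 = 28
ES_F = 23; EF_F = 23+4 = 27
ES_G = max(EF_B=3, EF_D=20) = 20; EF_G = 20+4 = 24
ES_H = 3; EF_H = 3+9 = 12
ES_I = max(EF_E=28, EF_F=27, EF_G=24, EF_H=12) = 28; EF_I = 28+6 = 34
Expected project duration μ = 34 hours. Critical path: A → E → I.

Backward pass:
LF_I = 34; LS_I = 34−6 = 28
LF_H = LS_I = 28; LS_H = 28−9 = 19
LF_G = LS_I = 28; LS_G = 28−4 = 24
LF_F = LS_I = 28; LS_F = 28−4 = 24
LF_E = LS_I = 28; LS_E = 28−14 = 14
LF_D = LS_G = 24; LS_D = 24−6 = 18
LF_C = LS_F = 24; LS_C = 24−9 = 15
LF_B = min(LS_D=18, LS_E=14, LS_G=24, LS_H=19) = 14; LS_B = 14−3 = 11
LF_A = min(LS_C=15, LS_D=18, LS_E=14) = 14; LS_A = 14−14 = 0
Slack_H = LS_H − ES_H = 19 − 3 = 16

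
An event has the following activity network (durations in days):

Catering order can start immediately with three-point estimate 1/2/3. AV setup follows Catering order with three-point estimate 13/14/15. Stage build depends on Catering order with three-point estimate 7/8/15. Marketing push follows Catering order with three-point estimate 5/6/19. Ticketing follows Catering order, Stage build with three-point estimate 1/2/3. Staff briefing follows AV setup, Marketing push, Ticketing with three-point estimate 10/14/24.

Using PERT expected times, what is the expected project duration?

31 days

te_Catering order = (1 + 4·2 + 3)/6 = 12/6 = 2
te_AV setup = (13 + 4·14 + 15)/6 = 84/6 = 14
te_Stage build = (7 + 4·8 + 15)/6 = 54/6 = 9
te_Marketing push = (5 + 4·6 + 19)/6 = 48/6 = 8
te_Ticketing = (1 + 4·2 + 3)/6 = 12/6 = 2
te_Staff briefing = (10 + 4·14 + 24)/6 = 90/6 = 15

Forward pass:
ES_Catering order = 0; EF_Catering order = 2
ES_AV setup = 2; EF_AV setup = 2+14 = 16
ES_Stage build = 2; EF_Stage build = 2+9 = 11
ES_Marketing push = 2; EF_Marketing push = 2+8 = 10
ES_Ticketing = max(EF_Catering order=2, EF_Stage build=11) = 11; EF_Ticketing = 11+2 = 13
ES_Staff briefing = max(EF_AV setup=16, EF_Marketing push=10, EF_Ticketing=13) = 16; EF_Staff briefing = 16+15 = 31
Expected project duration μ = 31 days. Critical path: Catering order → AV setup → Staff briefing.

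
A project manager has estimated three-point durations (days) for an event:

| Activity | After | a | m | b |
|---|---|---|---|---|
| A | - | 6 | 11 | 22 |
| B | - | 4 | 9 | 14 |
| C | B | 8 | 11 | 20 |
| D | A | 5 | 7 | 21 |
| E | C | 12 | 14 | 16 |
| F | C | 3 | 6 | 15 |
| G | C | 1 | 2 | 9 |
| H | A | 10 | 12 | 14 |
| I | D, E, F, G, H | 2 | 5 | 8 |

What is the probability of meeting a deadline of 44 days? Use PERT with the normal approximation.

0.918

te_A = (6 + 4·11 + 22)/6 = 72/6 = 12; σ²_A = ((22−6)/6)² = 7.111
te_B = (4 + 4·9 + 14)/6 = 54/6 = 9; σ²_B = ((14−4)/6)² = 2.778
te_C = (8 + 4·11 + 20)/6 = 72/6 = 12; σ²_C = ((20−8)/6)² = 4.000
te_D = (5 + 4·7 + 21)/6 = 54/6 = 9; σ²_D = ((21−5)/6)² = 7.111
te_E = (12 + 4·14 + 16)/6 = 84/6 = 14; σ²_E = ((16−12)/6)² = 0.444
te_F = (3 + 4·6 + 15)/6 = 42/6 = 7; σ²_F = ((15−3)/6)² = 4.000
te_G = (1 + 4·2 + 9)/6 = 18/6 = 3; σ²_G = ((9−1)/6)² = 1.778
te_H = (10 + 4·12 + 14)/6 = 72/6 = 12; σ²_H = ((14−10)/6)² = 0.444
te_I = (2 + 4·5 + 8)/6 = 30/6 = 5; σ²_I = ((8−2)/6)² = 1.000

Forward pass:
ES_A = 0; EF_A = 12
ES_B = 0; EF_B = 9
ES_C = 9; EF_C = 9+12 = 21
ES_D = 12; EF_D = 12+9 = 21
ES_E = 21; EF_E = 21+14 = 35
ES_F = 21; EF_F = 21+7 = 28
ES_G = 21; EF_G = 21+3 = 24
ES_H = 12; EF_H = 12+12 = 24
ES_I = max(EF_D=21, EF_E=35, EF_F=28, EF_G=24, EF_H=24) = 35; EF_I = 35+5 = 40
Expected project duration μ = 40 days. Critical path: B → C → E → I.

Variance along critical path = 2.778 + 4.000 + 0.444 + 1.000 = 8.222; σ = √8.222 = 2.867 days.
Z = (44 − 40) / 2.867 = 1.395
P(T ≤ 44) = Φ(1.395) ≈ 0.918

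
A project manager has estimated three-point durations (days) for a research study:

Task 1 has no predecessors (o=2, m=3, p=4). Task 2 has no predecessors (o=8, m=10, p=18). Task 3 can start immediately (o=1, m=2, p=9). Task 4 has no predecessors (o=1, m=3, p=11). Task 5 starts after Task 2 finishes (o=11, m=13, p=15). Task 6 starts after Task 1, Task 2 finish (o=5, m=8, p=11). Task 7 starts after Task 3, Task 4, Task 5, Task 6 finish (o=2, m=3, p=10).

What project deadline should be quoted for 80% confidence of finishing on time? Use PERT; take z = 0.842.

29.9 days

te_Task 1 = (2 + 4·3 + 4)/6 = 18/6 = 3; σ²_Task 1 = ((4−2)/6)² = 0.111
te_Task 2 = (8 + 4·10 + 18)/6 = 66/6 = 11; σ²_Task 2 = ((18−8)/6)² = 2.778
te_Task 3 = (1 + 4·2 + 9)/6 = 18/6 = 3; σ²_Task 3 = ((9−1)/6)² = 1.778
te_Task 4 = (1 + 4·3 + 11)/6 = 24/6 = 4; σ²_Task 4 = ((11−1)/6)² = 2.778
te_Task 5 = (11 + 4·13 + 15)/6 = 78/6 = 13; σ²_Task 5 = ((15−11)/6)² = 0.444
te_Task 6 = (5 + 4·8 + 11)/6 = 48/6 = 8; σ²_Task 6 = ((11−5)/6)² = 1.000
te_Task 7 = (2 + 4·3 + 10)/6 = 24/6 = 4; σ²_Task 7 = ((10−2)/6)² = 1.778

Forward pass:
ES_Task 1 = 0; EF_Task 1 = 3
ES_Task 2 = 0; EF_Task 2 = 11
ES_Task 3 = 0; EF_Task 3 = 3
ES_Task 4 = 0; EF_Task 4 = 4
ES_Task 5 = 11; EF_Task 5 = 11+13 = 24
ES_Task 6 = max(EF_Task 1=3, EF_Task 2=11) = 11; EF_Task 6 = 11+8 = 19
ES_Task 7 = max(EF_Task 3=3, EF_Task 4=4, EF_Task 5=24, EF_Task 6=19) = 24; EF_Task 7 = 24+4 = 28
Expected project duration μ = 28 days. Critical path: Task 2 → Task 5 → Task 7.

Variance along critical path = 2.778 + 0.444 + 1.778 = 5.000; σ = 2.236 days.
D = μ + z·σ = 28 + 0.842·2.236 = 29.9 days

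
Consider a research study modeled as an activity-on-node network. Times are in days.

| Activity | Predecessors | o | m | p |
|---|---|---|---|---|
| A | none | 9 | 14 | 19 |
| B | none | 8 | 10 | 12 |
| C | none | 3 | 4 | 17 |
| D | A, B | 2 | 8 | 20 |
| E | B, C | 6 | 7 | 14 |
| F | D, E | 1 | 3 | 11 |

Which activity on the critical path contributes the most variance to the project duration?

te_A = (9 + 4·14 + 19)/6 = 84/6 = 14; σ²_A = ((19−9)/6)² = 2.778
te_B = (8 + 4·10 + 12)/6 = 60/6 = 10; σ²_B = ((12−8)/6)² = 0.444
te_C = (3 + 4·4 + 17)/6 = 36/6 = 6; σ²_C = ((17−3)/6)² = 5.444
te_D = (2 + 4·8 + 20)/6 = 54/6 = 9; σ²_D = ((20−2)/6)² = 9.000
te_E = (6 + 4·7 + 14)/6 = 48/6 = 8; σ²_E = ((14−6)/6)² = 1.778
te_F = (1 + 4·3 + 11)/6 = 24/6 = 4; σ²_F = ((11−1)/6)² = 2.778

Forward pass:
ES_A = 0; EF_A = 14
ES_B = 0; EF_B = 10
ES_C = 0; EF_C = 6
ES_D = max(EF_A=14, EF_B=10) = 14; EF_D = 14+9 = 23
ES_E = max(EF_B=10, EF_C=6) = 10; EF_E = 10+8 = 18
ES_F = max(EF_D=23, EF_E=18) = 23; EF_F = 23+4 = 27
Expected project duration μ = 27 days. Critical path: A → D → F.

Variances on critical path: σ²_A=2.778, σ²_D=9.000, σ²_F=2.778.
Largest is σ²_D = 9.000.

D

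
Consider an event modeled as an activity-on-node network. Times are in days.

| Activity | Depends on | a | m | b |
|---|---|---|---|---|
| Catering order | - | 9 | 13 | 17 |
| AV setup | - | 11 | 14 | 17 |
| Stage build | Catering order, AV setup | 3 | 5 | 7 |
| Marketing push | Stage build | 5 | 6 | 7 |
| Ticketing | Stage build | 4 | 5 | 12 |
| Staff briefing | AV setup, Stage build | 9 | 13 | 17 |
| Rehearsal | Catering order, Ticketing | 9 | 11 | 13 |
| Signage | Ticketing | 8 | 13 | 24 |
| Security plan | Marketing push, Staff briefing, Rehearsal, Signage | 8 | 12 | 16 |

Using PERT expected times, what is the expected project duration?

51 days

te_Catering order = (9 + 4·13 + 17)/6 = 78/6 = 13
te_AV setup = (11 + 4·14 + 17)/6 = 84/6 = 14
te_Stage build = (3 + 4·5 + 7)/6 = 30/6 = 5
te_Marketing push = (5 + 4·6 + 7)/6 = 36/6 = 6
te_Ticketing = (4 + 4·5 + 12)/6 = 36/6 = 6
te_Staff briefing = (9 + 4·13 + 17)/6 = 78/6 = 13
te_Rehearsal = (9 + 4·11 + 13)/6 = 66/6 = 11
te_Signage = (8 + 4·13 + 24)/6 = 84/6 = 14
te_Security plan = (8 + 4·12 + 16)/6 = 72/6 = 12

Forward pass:
ES_Catering order = 0; EF_Catering order = 13
ES_AV setup = 0; EF_AV setup = 14
ES_Stage build = max(EF_Catering order=13, EF_AV setup=14) = 14; EF_Stage build = 14+5 = 19
ES_Marketing push = 19; EF_Marketing push = 19+6 = 25
ES_Ticketing = 19; EF_Ticketing = 19+6 = 25
ES_Staff briefing = max(EF_AV setup=14, EF_Stage build=19) = 19; EF_Staff briefing = 19+13 = 32
ES_Rehearsal = max(EF_Catering order=13, EF_Ticketing=25) = 25; EF_Rehearsal = 25+11 = 36
ES_Signage = 25; EF_Signage = 25+14 = 39
ES_Security plan = max(EF_Marketing push=25, EF_Staff briefing=32, EF_Rehearsal=36, EF_Signage=39) = 39; EF_Security plan = 39+12 = 51
Expected project duration μ = 51 days. Critical path: AV setup → Stage build → Ticketing → Signage → Security plan.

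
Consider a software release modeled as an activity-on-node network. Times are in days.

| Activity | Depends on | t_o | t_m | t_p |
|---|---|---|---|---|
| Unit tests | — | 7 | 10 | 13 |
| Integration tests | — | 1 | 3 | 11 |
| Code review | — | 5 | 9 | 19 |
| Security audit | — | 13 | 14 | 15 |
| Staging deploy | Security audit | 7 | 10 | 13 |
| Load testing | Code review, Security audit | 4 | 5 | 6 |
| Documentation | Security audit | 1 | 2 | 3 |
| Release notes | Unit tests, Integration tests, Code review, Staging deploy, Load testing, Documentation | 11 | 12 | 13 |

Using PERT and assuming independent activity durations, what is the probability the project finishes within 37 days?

0.817

te_Unit tests = (7 + 4·10 + 13)/6 = 60/6 = 10; σ²_Unit tests = ((13−7)/6)² = 1.000
te_Integration tests = (1 + 4·3 + 11)/6 = 24/6 = 4; σ²_Integration tests = ((11−1)/6)² = 2.778
te_Code review = (5 + 4·9 + 19)/6 = 60/6 = 10; σ²_Code review = ((19−5)/6)² = 5.444
te_Security audit = (13 + 4·14 + 15)/6 = 84/6 = 14; σ²_Security audit = ((15−13)/6)² = 0.111
te_Staging deploy = (7 + 4·10 + 13)/6 = 60/6 = 10; σ²_Staging deploy = ((13−7)/6)² = 1.000
te_Load testing = (4 + 4·5 + 6)/6 = 30/6 = 5; σ²_Load testing = ((6−4)/6)² = 0.111
te_Documentation = (1 + 4·2 + 3)/6 = 12/6 = 2; σ²_Documentation = ((3−1)/6)² = 0.111
te_Release notes = (11 + 4·12 + 13)/6 = 72/6 = 12; σ²_Release notes = ((13−11)/6)² = 0.111

Forward pass:
ES_Unit tests = 0; EF_Unit tests = 10
ES_Integration tests = 0; EF_Integration tests = 4
ES_Code review = 0; EF_Code review = 10
ES_Security audit = 0; EF_Security audit = 14
ES_Staging deploy = 14; EF_Staging deploy = 14+10 = 24
ES_Load testing = max(EF_Code review=10, EF_Security audit=14) = 14; EF_Load testing = 14+5 = 19
ES_Documentation = 14; EF_Documentation = 14+2 = 16
ES_Release notes = max(EF_Unit tests=10, EF_Integration tests=4, EF_Code review=10, EF_Staging deploy=24, EF_Load testing=19, EF_Documentation=16) = 24; EF_Release notes = 24+12 = 36
Expected project duration μ = 36 days. Critical path: Security audit → Staging deploy → Release notes.

Variance along critical path = 0.111 + 1.000 + 0.111 = 1.222; σ = √1.222 = 1.106 days.
Z = (37 − 36) / 1.106 = 0.905
P(T ≤ 37) = Φ(0.905) ≈ 0.817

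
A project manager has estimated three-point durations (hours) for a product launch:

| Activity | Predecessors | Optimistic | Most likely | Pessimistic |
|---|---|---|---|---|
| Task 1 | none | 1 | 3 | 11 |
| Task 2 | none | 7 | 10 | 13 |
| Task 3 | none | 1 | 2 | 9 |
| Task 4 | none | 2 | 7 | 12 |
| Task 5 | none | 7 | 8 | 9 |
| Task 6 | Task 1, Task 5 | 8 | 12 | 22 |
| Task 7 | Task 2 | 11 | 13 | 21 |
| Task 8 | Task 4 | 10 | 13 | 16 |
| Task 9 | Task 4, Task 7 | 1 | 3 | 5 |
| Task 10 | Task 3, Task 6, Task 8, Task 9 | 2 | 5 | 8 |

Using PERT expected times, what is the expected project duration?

te_Task 1 = (1 + 4·3 + 11)/6 = 24/6 = 4
te_Task 2 = (7 + 4·10 + 13)/6 = 60/6 = 10
te_Task 3 = (1 + 4·2 + 9)/6 = 18/6 = 3
te_Task 4 = (2 + 4·7 + 12)/6 = 42/6 = 7
te_Task 5 = (7 + 4·8 + 9)/6 = 48/6 = 8
te_Task 6 = (8 + 4·12 + 22)/6 = 78/6 = 13
te_Task 7 = (11 + 4·13 + 21)/6 = 84/6 = 14
te_Task 8 = (10 + 4·13 + 16)/6 = 78/6 = 13
te_Task 9 = (1 + 4·3 + 5)/6 = 18/6 = 3
te_Task 10 = (2 + 4·5 + 8)/6 = 30/6 = 5

Forward pass:
ES_Task 1 = 0; EF_Task 1 = 4
ES_Task 2 = 0; EF_Task 2 = 10
ES_Task 3 = 0; EF_Task 3 = 3
ES_Task 4 = 0; EF_Task 4 = 7
ES_Task 5 = 0; EF_Task 5 = 8
ES_Task 6 = max(EF_Task 1=4, EF_Task 5=8) = 8; EF_Task 6 = 8+13 = 21
ES_Task 7 = 10; EF_Task 7 = 10+14 = 24
ES_Task 8 = 7; EF_Task 8 = 7+13 = 20
ES_Task 9 = max(EF_Task 4=7, EF_Task 7=24) = 24; EF_Task 9 = 24+3 = 27
ES_Task 10 = max(EF_Task 3=3, EF_Task 6=21, EF_Task 8=20, EF_Task 9=27) = 27; EF_Task 10 = 27+5 = 32
Expected project duration μ = 32 hours. Critical path: Task 2 → Task 7 → Task 9 → Task 10.

32 hours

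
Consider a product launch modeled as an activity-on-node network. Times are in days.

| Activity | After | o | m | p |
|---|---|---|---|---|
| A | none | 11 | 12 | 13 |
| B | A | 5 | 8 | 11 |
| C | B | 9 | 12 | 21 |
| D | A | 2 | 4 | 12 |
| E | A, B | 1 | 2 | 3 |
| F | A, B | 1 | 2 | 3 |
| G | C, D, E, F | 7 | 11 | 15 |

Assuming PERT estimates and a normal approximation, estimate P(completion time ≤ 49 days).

0.972

te_A = (11 + 4·12 + 13)/6 = 72/6 = 12; σ²_A = ((13−11)/6)² = 0.111
te_B = (5 + 4·8 + 11)/6 = 48/6 = 8; σ²_B = ((11−5)/6)² = 1.000
te_C = (9 + 4·12 + 21)/6 = 78/6 = 13; σ²_C = ((21−9)/6)² = 4.000
te_D = (2 + 4·4 + 12)/6 = 30/6 = 5; σ²_D = ((12−2)/6)² = 2.778
te_E = (1 + 4·2 + 3)/6 = 12/6 = 2; σ²_E = ((3−1)/6)² = 0.111
te_F = (1 + 4·2 + 3)/6 = 12/6 = 2; σ²_F = ((3−1)/6)² = 0.111
te_G = (7 + 4·11 + 15)/6 = 66/6 = 11; σ²_G = ((15−7)/6)² = 1.778

Forward pass:
ES_A = 0; EF_A = 12
ES_B = 12; EF_B = 12+8 = 20
ES_C = 20; EF_C = 20+13 = 33
ES_D = 12; EF_D = 12+5 = 17
ES_E = max(EF_A=12, EF_B=20) = 20; EF_E = 20+2 = 22
ES_F = max(EF_A=12, EF_B=20) = 20; EF_F = 20+2 = 22
ES_G = max(EF_C=33, EF_D=17, EF_E=22, EF_F=22) = 33; EF_G = 33+11 = 44
Expected project duration μ = 44 days. Critical path: A → B → C → G.

Variance along critical path = 0.111 + 1.000 + 4.000 + 1.778 = 6.889; σ = √6.889 = 2.625 days.
Z = (49 − 44) / 2.625 = 1.905
P(T ≤ 49) = Φ(1.905) ≈ 0.972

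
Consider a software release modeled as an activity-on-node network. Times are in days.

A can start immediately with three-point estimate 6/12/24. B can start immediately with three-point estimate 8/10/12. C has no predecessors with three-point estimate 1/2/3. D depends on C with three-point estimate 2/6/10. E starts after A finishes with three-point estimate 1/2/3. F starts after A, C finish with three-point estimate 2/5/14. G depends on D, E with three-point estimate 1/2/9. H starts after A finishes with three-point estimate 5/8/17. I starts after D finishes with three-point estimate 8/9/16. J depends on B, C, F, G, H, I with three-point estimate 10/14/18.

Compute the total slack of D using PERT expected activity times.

4 days

te_A = (6 + 4·12 + 24)/6 = 78/6 = 13
te_B = (8 + 4·10 + 12)/6 = 60/6 = 10
te_C = (1 + 4·2 + 3)/6 = 12/6 = 2
te_D = (2 + 4·6 + 10)/6 = 36/6 = 6
te_E = (1 + 4·2 + 3)/6 = 12/6 = 2
te_F = (2 + 4·5 + 14)/6 = 36/6 = 6
te_G = (1 + 4·2 + 9)/6 = 18/6 = 3
te_H = (5 + 4·8 + 17)/6 = 54/6 = 9
te_I = (8 + 4·9 + 16)/6 = 60/6 = 10
te_J = (10 + 4·14 + 18)/6 = 84/6 = 14

Forward pass:
ES_A = 0; EF_A = 13
ES_B = 0; EF_B = 10
ES_C = 0; EF_C = 2
ES_D = 2; EF_D = 2+6 = 8
ES_E = 13; EF_E = 13+2 = 15
ES_F = max(EF_A=13, EF_C=2) = 13; EF_F = 13+6 = 19
ES_G = max(EF_D=8, EF_E=15) = 15; EF_G = 15+3 = 18
ES_H = 13; EF_H = 13+9 = 22
ES_I = 8; EF_I = 8+10 = 18
ES_J = max(EF_B=10, EF_C=2, EF_F=19, EF_G=18, EF_H=22, EF_I=18) = 22; EF_J = 22+14 = 36
Expected project duration μ = 36 days. Critical path: A → H → J.

Backward pass:
LF_J = 36; LS_J = 36−14 = 22
LF_I = LS_J = 22; LS_I = 22−10 = 12
LF_H = LS_J = 22; LS_H = 22−9 = 13
LF_G = LS_J = 22; LS_G = 22−3 = 19
LF_F = LS_J = 22; LS_F = 22−6 = 16
LF_E = LS_G = 19; LS_E = 19−2 = 17
LF_D = min(LS_G=19, LS_I=12) = 12; LS_D = 12−6 = 6
LF_C = min(LS_D=6, LS_F=16, LS_J=22) = 6; LS_C = 6−2 = 4
LF_B = LS_J = 22; LS_B = 22−10 = 12
LF_A = min(LS_E=17, LS_F=16, LS_H=13) = 13; LS_A = 13−13 = 0
Slack_D = LS_D − ES_D = 6 − 2 = 4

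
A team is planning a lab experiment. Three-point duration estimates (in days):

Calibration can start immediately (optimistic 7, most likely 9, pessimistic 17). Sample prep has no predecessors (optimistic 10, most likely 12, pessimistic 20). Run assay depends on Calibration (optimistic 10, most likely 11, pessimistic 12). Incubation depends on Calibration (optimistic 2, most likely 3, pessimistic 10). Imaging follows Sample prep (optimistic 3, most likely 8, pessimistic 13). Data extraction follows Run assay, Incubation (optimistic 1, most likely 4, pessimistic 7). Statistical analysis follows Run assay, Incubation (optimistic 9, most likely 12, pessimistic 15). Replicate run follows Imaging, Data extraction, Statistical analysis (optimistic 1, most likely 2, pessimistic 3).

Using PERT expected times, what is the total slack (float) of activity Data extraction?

8 days

te_Calibration = (7 + 4·9 + 17)/6 = 60/6 = 10
te_Sample prep = (10 + 4·12 + 20)/6 = 78/6 = 13
te_Run assay = (10 + 4·11 + 12)/6 = 66/6 = 11
te_Incubation = (2 + 4·3 + 10)/6 = 24/6 = 4
te_Imaging = (3 + 4·8 + 13)/6 = 48/6 = 8
te_Data extraction = (1 + 4·4 + 7)/6 = 24/6 = 4
te_Statistical analysis = (9 + 4·12 + 15)/6 = 72/6 = 12
te_Replicate run = (1 + 4·2 + 3)/6 = 12/6 = 2

Forward pass:
ES_Calibration = 0; EF_Calibration = 10
ES_Sample prep = 0; EF_Sample prep = 13
ES_Run assay = 10; EF_Run assay = 10+11 = 21
ES_Incubation = 10; EF_Incubation = 10+4 = 14
ES_Imaging = 13; EF_Imaging = 13+8 = 21
ES_Data extraction = max(EF_Run assay=21, EF_Incubation=14) = 21; EF_Data extraction = 21+4 = 25
ES_Statistical analysis = max(EF_Run assay=21, EF_Incubation=14) = 21; EF_Statistical analysis = 21+12 = 33
ES_Replicate run = max(EF_Imaging=21, EF_Data extraction=25, EF_Statistical analysis=33) = 33; EF_Replicate run = 33+2 = 35
Expected project duration μ = 35 days. Critical path: Calibration → Run assay → Statistical analysis → Replicate run.

Backward pass:
LF_Replicate run = 35; LS_Replicate run = 35−2 = 33
LF_Statistical analysis = LS_Replicate run = 33; LS_Statistical analysis = 33−12 = 21
LF_Data extraction = LS_Replicate run = 33; LS_Data extraction = 33−4 = 29
LF_Imaging = LS_Replicate run = 33; LS_Imaging = 33−8 = 25
LF_Incubation = min(LS_Data extraction=29, LS_Statistical analysis=21) = 21; LS_Incubation = 21−4 = 17
LF_Run assay = min(LS_Data extraction=29, LS_Statistical analysis=21) = 21; LS_Run assay = 21−11 = 10
LF_Sample prep = LS_Imaging = 25; LS_Sample prep = 25−13 = 12
LF_Calibration = min(LS_Run assay=10, LS_Incubation=17) = 10; LS_Calibration = 10−10 = 0
Slack_Data extraction = LS_Data extraction − ES_Data extraction = 29 − 21 = 8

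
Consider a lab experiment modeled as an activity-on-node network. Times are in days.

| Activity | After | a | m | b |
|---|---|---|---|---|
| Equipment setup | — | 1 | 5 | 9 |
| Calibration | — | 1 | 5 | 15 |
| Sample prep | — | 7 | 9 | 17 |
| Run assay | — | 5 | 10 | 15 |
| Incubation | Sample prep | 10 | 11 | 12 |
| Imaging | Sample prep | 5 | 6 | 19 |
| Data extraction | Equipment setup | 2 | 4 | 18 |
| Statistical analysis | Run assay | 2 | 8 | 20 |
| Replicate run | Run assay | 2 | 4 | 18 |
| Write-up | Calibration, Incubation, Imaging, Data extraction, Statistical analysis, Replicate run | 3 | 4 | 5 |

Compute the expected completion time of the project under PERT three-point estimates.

te_Equipment setup = (1 + 4·5 + 9)/6 = 30/6 = 5
te_Calibration = (1 + 4·5 + 15)/6 = 36/6 = 6
te_Sample prep = (7 + 4·9 + 17)/6 = 60/6 = 10
te_Run assay = (5 + 4·10 + 15)/6 = 60/6 = 10
te_Incubation = (10 + 4·11 + 12)/6 = 66/6 = 11
te_Imaging = (5 + 4·6 + 19)/6 = 48/6 = 8
te_Data extraction = (2 + 4·4 + 18)/6 = 36/6 = 6
te_Statistical analysis = (2 + 4·8 + 20)/6 = 54/6 = 9
te_Replicate run = (2 + 4·4 + 18)/6 = 36/6 = 6
te_Write-up = (3 + 4·4 + 5)/6 = 24/6 = 4

Forward pass:
ES_Equipment setup = 0; EF_Equipment setup = 5
ES_Calibration = 0; EF_Calibration = 6
ES_Sample prep = 0; EF_Sample prep = 10
ES_Run assay = 0; EF_Run assay = 10
ES_Incubation = 10; EF_Incubation = 10+11 = 21
ES_Imaging = 10; EF_Imaging = 10+8 = 18
ES_Data extraction = 5; EF_Data extraction = 5+6 = 11
ES_Statistical analysis = 10; EF_Statistical analysis = 10+9 = 19
ES_Replicate run = 10; EF_Replicate run = 10+6 = 16
ES_Write-up = max(EF_Calibration=6, EF_Incubation=21, EF_Imaging=18, EF_Data extraction=11, EF_Statistical analysis=19, EF_Replicate run=16) = 21; EF_Write-up = 21+4 = 25
Expected project duration μ = 25 days. Critical path: Sample prep → Incubation → Write-up.

25 days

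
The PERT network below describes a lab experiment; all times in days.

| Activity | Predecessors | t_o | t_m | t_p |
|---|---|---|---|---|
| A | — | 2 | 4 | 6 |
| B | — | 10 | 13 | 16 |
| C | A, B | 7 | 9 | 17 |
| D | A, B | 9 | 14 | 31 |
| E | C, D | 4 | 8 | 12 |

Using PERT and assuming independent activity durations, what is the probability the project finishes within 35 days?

0.310

te_A = (2 + 4·4 + 6)/6 = 24/6 = 4; σ²_A = ((6−2)/6)² = 0.444
te_B = (10 + 4·13 + 16)/6 = 78/6 = 13; σ²_B = ((16−10)/6)² = 1.000
te_C = (7 + 4·9 + 17)/6 = 60/6 = 10; σ²_C = ((17−7)/6)² = 2.778
te_D = (9 + 4·14 + 31)/6 = 96/6 = 16; σ²_D = ((31−9)/6)² = 13.444
te_E = (4 + 4·8 + 12)/6 = 48/6 = 8; σ²_E = ((12−4)/6)² = 1.778

Forward pass:
ES_A = 0; EF_A = 4
ES_B = 0; EF_B = 13
ES_C = max(EF_A=4, EF_B=13) = 13; EF_C = 13+10 = 23
ES_D = max(EF_A=4, EF_B=13) = 13; EF_D = 13+16 = 29
ES_E = max(EF_C=23, EF_D=29) = 29; EF_E = 29+8 = 37
Expected project duration μ = 37 days. Critical path: B → D → E.

Variance along critical path = 1.000 + 13.444 + 1.778 = 16.222; σ = √16.222 = 4.028 days.
Z = (35 − 37) / 4.028 = -0.497
P(T ≤ 35) = Φ(-0.497) ≈ 0.310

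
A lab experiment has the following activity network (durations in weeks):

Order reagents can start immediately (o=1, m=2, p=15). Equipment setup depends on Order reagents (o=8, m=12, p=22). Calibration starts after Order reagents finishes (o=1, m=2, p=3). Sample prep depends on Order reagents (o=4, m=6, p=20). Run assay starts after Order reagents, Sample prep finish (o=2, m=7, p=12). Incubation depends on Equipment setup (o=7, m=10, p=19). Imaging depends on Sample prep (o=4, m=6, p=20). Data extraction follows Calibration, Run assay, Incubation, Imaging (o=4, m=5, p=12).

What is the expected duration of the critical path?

34 weeks

te_Order reagents = (1 + 4·2 + 15)/6 = 24/6 = 4
te_Equipment setup = (8 + 4·12 + 22)/6 = 78/6 = 13
te_Calibration = (1 + 4·2 + 3)/6 = 12/6 = 2
te_Sample prep = (4 + 4·6 + 20)/6 = 48/6 = 8
te_Run assay = (2 + 4·7 + 12)/6 = 42/6 = 7
te_Incubation = (7 + 4·10 + 19)/6 = 66/6 = 11
te_Imaging = (4 + 4·6 + 20)/6 = 48/6 = 8
te_Data extraction = (4 + 4·5 + 12)/6 = 36/6 = 6

Forward pass:
ES_Order reagents = 0; EF_Order reagents = 4
ES_Equipment setup = 4; EF_Equipment setup = 4+13 = 17
ES_Calibration = 4; EF_Calibration = 4+2 = 6
ES_Sample prep = 4; EF_Sample prep = 4+8 = 12
ES_Run assay = max(EF_Order reagents=4, EF_Sample prep=12) = 12; EF_Run assay = 12+7 = 19
ES_Incubation = 17; EF_Incubation = 17+11 = 28
ES_Imaging = 12; EF_Imaging = 12+8 = 20
ES_Data extraction = max(EF_Calibration=6, EF_Run assay=19, EF_Incubation=28, EF_Imaging=20) = 28; EF_Data extraction = 28+6 = 34
Expected project duration μ = 34 weeks. Critical path: Order reagents → Equipment setup → Incubation → Data extraction.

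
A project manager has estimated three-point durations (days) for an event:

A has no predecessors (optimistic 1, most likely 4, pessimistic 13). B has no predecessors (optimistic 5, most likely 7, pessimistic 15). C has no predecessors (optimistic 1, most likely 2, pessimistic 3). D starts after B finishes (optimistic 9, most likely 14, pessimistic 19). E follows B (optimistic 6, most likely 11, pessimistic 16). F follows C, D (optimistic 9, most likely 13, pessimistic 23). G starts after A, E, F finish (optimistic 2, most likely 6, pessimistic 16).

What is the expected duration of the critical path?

te_A = (1 + 4·4 + 13)/6 = 30/6 = 5
te_B = (5 + 4·7 + 15)/6 = 48/6 = 8
te_C = (1 + 4·2 + 3)/6 = 12/6 = 2
te_D = (9 + 4·14 + 19)/6 = 84/6 = 14
te_E = (6 + 4·11 + 16)/6 = 66/6 = 11
te_F = (9 + 4·13 + 23)/6 = 84/6 = 14
te_G = (2 + 4·6 + 16)/6 = 42/6 = 7

Forward pass:
ES_A = 0; EF_A = 5
ES_B = 0; EF_B = 8
ES_C = 0; EF_C = 2
ES_D = 8; EF_D = 8+14 = 22
ES_E = 8; EF_E = 8+11 = 19
ES_F = max(EF_C=2, EF_D=22) = 22; EF_F = 22+14 = 36
ES_G = max(EF_A=5, EF_E=19, EF_F=36) = 36; EF_G = 36+7 = 43
Expected project duration μ = 43 days. Critical path: B → D → F → G.

43 days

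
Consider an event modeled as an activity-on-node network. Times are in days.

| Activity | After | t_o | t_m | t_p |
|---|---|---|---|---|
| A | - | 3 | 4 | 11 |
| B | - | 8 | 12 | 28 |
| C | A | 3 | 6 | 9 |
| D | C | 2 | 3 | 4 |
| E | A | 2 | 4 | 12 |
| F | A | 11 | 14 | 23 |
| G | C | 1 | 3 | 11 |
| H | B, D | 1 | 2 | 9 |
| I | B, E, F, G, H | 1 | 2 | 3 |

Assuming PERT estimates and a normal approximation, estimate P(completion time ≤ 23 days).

0.660

te_A = (3 + 4·4 + 11)/6 = 30/6 = 5; σ²_A = ((11−3)/6)² = 1.778
te_B = (8 + 4·12 + 28)/6 = 84/6 = 14; σ²_B = ((28−8)/6)² = 11.111
te_C = (3 + 4·6 + 9)/6 = 36/6 = 6; σ²_C = ((9−3)/6)² = 1.000
te_D = (2 + 4·3 + 4)/6 = 18/6 = 3; σ²_D = ((4−2)/6)² = 0.111
te_E = (2 + 4·4 + 12)/6 = 30/6 = 5; σ²_E = ((12−2)/6)² = 2.778
te_F = (11 + 4·14 + 23)/6 = 90/6 = 15; σ²_F = ((23−11)/6)² = 4.000
te_G = (1 + 4·3 + 11)/6 = 24/6 = 4; σ²_G = ((11−1)/6)² = 2.778
te_H = (1 + 4·2 + 9)/6 = 18/6 = 3; σ²_H = ((9−1)/6)² = 1.778
te_I = (1 + 4·2 + 3)/6 = 12/6 = 2; σ²_I = ((3−1)/6)² = 0.111

Forward pass:
ES_A = 0; EF_A = 5
ES_B = 0; EF_B = 14
ES_C = 5; EF_C = 5+6 = 11
ES_D = 11; EF_D = 11+3 = 14
ES_E = 5; EF_E = 5+5 = 10
ES_F = 5; EF_F = 5+15 = 20
ES_G = 11; EF_G = 11+4 = 15
ES_H = max(EF_B=14, EF_D=14) = 14; EF_H = 14+3 = 17
ES_I = max(EF_B=14, EF_E=10, EF_F=20, EF_G=15, EF_H=17) = 20; EF_I = 20+2 = 22
Expected project duration μ = 22 days. Critical path: A → F → I.

Variance along critical path = 1.778 + 4.000 + 0.111 = 5.889; σ = √5.889 = 2.427 days.
Z = (23 − 22) / 2.427 = 0.412
P(T ≤ 23) = Φ(0.412) ≈ 0.660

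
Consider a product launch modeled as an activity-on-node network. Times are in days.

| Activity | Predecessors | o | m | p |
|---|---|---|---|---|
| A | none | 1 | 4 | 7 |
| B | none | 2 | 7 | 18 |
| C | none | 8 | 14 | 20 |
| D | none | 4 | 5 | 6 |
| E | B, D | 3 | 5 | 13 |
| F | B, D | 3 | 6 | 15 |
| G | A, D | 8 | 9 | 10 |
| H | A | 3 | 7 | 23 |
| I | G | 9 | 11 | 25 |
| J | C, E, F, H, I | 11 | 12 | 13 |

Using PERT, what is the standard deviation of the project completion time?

te_A = (1 + 4·4 + 7)/6 = 24/6 = 4; σ²_A = ((7−1)/6)² = 1.000
te_B = (2 + 4·7 + 18)/6 = 48/6 = 8; σ²_B = ((18−2)/6)² = 7.111
te_C = (8 + 4·14 + 20)/6 = 84/6 = 14; σ²_C = ((20−8)/6)² = 4.000
te_D = (4 + 4·5 + 6)/6 = 30/6 = 5; σ²_D = ((6−4)/6)² = 0.111
te_E = (3 + 4·5 + 13)/6 = 36/6 = 6; σ²_E = ((13−3)/6)² = 2.778
te_F = (3 + 4·6 + 15)/6 = 42/6 = 7; σ²_F = ((15−3)/6)² = 4.000
te_G = (8 + 4·9 + 10)/6 = 54/6 = 9; σ²_G = ((10−8)/6)² = 0.111
te_H = (3 + 4·7 + 23)/6 = 54/6 = 9; σ²_H = ((23−3)/6)² = 11.111
te_I = (9 + 4·11 + 25)/6 = 78/6 = 13; σ²_I = ((25−9)/6)² = 7.111
te_J = (11 + 4·12 + 13)/6 = 72/6 = 12; σ²_J = ((13−11)/6)² = 0.111

Forward pass:
ES_A = 0; EF_A = 4
ES_B = 0; EF_B = 8
ES_C = 0; EF_C = 14
ES_D = 0; EF_D = 5
ES_E = max(EF_B=8, EF_D=5) = 8; EF_E = 8+6 = 14
ES_F = max(EF_B=8, EF_D=5) = 8; EF_F = 8+7 = 15
ES_G = max(EF_A=4, EF_D=5) = 5; EF_G = 5+9 = 14
ES_H = 4; EF_H = 4+9 = 13
ES_I = 14; EF_I = 14+13 = 27
ES_J = max(EF_C=14, EF_E=14, EF_F=15, EF_H=13, EF_I=27) = 27; EF_J = 27+12 = 39
Expected project duration μ = 39 days. Critical path: D → G → I → J.

Variance along critical path = 0.111 + 0.111 + 7.111 + 0.111 = 7.444
σ = √7.444 = 2.728 days

2.73 days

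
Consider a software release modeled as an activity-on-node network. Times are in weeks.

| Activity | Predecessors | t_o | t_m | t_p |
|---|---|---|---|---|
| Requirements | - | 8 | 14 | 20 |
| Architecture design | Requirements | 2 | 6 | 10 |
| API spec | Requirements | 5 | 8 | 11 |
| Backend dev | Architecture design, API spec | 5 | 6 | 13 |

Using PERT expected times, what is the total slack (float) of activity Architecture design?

te_Requirements = (8 + 4·14 + 20)/6 = 84/6 = 14
te_Architecture design = (2 + 4·6 + 10)/6 = 36/6 = 6
te_API spec = (5 + 4·8 + 11)/6 = 48/6 = 8
te_Backend dev = (5 + 4·6 + 13)/6 = 42/6 = 7

Forward pass:
ES_Requirements = 0; EF_Requirements = 14
ES_Architecture design = 14; EF_Architecture design = 14+6 = 20
ES_API spec = 14; EF_API spec = 14+8 = 22
ES_Backend dev = max(EF_Architecture design=20, EF_API spec=22) = 22; EF_Backend dev = 22+7 = 29
Expected project duration μ = 29 weeks. Critical path: Requirements → API spec → Backend dev.

Backward pass:
LF_Backend dev = 29; LS_Backend dev = 29−7 = 22
LF_API spec = LS_Backend dev = 22; LS_API spec = 22−8 = 14
LF_Architecture design = LS_Backend dev = 22; LS_Architecture design = 22−6 = 16
LF_Requirements = min(LS_Architecture design=16, LS_API spec=14) = 14; LS_Requirements = 14−14 = 0
Slack_Architecture design = LS_Architecture design − ES_Architecture design = 16 − 14 = 2

2 weeks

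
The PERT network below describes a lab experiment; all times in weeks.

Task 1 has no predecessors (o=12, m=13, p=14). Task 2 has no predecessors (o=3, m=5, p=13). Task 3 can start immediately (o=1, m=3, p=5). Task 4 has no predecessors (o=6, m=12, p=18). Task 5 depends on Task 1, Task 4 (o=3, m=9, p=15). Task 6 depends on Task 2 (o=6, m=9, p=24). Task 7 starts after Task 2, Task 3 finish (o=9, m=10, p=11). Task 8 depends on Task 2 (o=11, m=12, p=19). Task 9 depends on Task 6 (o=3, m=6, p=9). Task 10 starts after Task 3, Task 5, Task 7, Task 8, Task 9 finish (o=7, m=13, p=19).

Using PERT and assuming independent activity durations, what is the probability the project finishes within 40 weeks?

te_Task 1 = (12 + 4·13 + 14)/6 = 78/6 = 13; σ²_Task 1 = ((14−12)/6)² = 0.111
te_Task 2 = (3 + 4·5 + 13)/6 = 36/6 = 6; σ²_Task 2 = ((13−3)/6)² = 2.778
te_Task 3 = (1 + 4·3 + 5)/6 = 18/6 = 3; σ²_Task 3 = ((5−1)/6)² = 0.444
te_Task 4 = (6 + 4·12 + 18)/6 = 72/6 = 12; σ²_Task 4 = ((18−6)/6)² = 4.000
te_Task 5 = (3 + 4·9 + 15)/6 = 54/6 = 9; σ²_Task 5 = ((15−3)/6)² = 4.000
te_Task 6 = (6 + 4·9 + 24)/6 = 66/6 = 11; σ²_Task 6 = ((24−6)/6)² = 9.000
te_Task 7 = (9 + 4·10 + 11)/6 = 60/6 = 10; σ²_Task 7 = ((11−9)/6)² = 0.111
te_Task 8 = (11 + 4·12 + 19)/6 = 78/6 = 13; σ²_Task 8 = ((19−11)/6)² = 1.778
te_Task 9 = (3 + 4·6 + 9)/6 = 36/6 = 6; σ²_Task 9 = ((9−3)/6)² = 1.000
te_Task 10 = (7 + 4·13 + 19)/6 = 78/6 = 13; σ²_Task 10 = ((19−7)/6)² = 4.000

Forward pass:
ES_Task 1 = 0; EF_Task 1 = 13
ES_Task 2 = 0; EF_Task 2 = 6
ES_Task 3 = 0; EF_Task 3 = 3
ES_Task 4 = 0; EF_Task 4 = 12
ES_Task 5 = max(EF_Task 1=13, EF_Task 4=12) = 13; EF_Task 5 = 13+9 = 22
ES_Task 6 = 6; EF_Task 6 = 6+11 = 17
ES_Task 7 = max(EF_Task 2=6, EF_Task 3=3) = 6; EF_Task 7 = 6+10 = 16
ES_Task 8 = 6; EF_Task 8 = 6+13 = 19
ES_Task 9 = 17; EF_Task 9 = 17+6 = 23
ES_Task 10 = max(EF_Task 3=3, EF_Task 5=22, EF_Task 7=16, EF_Task 8=19, EF_Task 9=23) = 23; EF_Task 10 = 23+13 = 36
Expected project duration μ = 36 weeks. Critical path: Task 2 → Task 6 → Task 9 → Task 10.

Variance along critical path = 2.778 + 9.000 + 1.000 + 4.000 = 16.778; σ = √16.778 = 4.096 weeks.
Z = (40 − 36) / 4.096 = 0.977
P(T ≤ 40) = Φ(0.977) ≈ 0.836

0.836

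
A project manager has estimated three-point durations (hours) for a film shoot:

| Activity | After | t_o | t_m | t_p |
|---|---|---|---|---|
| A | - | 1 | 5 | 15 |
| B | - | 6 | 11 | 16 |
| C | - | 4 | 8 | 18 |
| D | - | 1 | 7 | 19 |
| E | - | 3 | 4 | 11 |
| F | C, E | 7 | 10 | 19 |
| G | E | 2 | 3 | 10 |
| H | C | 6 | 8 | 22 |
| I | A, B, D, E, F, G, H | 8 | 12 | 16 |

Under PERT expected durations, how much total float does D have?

te_A = (1 + 4·5 + 15)/6 = 36/6 = 6
te_B = (6 + 4·11 + 16)/6 = 66/6 = 11
te_C = (4 + 4·8 + 18)/6 = 54/6 = 9
te_D = (1 + 4·7 + 19)/6 = 48/6 = 8
te_E = (3 + 4·4 + 11)/6 = 30/6 = 5
te_F = (7 + 4·10 + 19)/6 = 66/6 = 11
te_G = (2 + 4·3 + 10)/6 = 24/6 = 4
te_H = (6 + 4·8 + 22)/6 = 60/6 = 10
te_I = (8 + 4·12 + 16)/6 = 72/6 = 12

Forward pass:
ES_A = 0; EF_A = 6
ES_B = 0; EF_B = 11
ES_C = 0; EF_C = 9
ES_D = 0; EF_D = 8
ES_E = 0; EF_E = 5
ES_F = max(EF_C=9, EF_E=5) = 9; EF_F = 9+11 = 20
ES_G = 5; EF_G = 5+4 = 9
ES_H = 9; EF_H = 9+10 = 19
ES_I = max(EF_A=6, EF_B=11, EF_D=8, EF_E=5, EF_F=20, EF_G=9, EF_H=19) = 20; EF_I = 20+12 = 32
Expected project duration μ = 32 hours. Critical path: C → F → I.

Backward pass:
LF_I = 32; LS_I = 32−12 = 20
LF_H = LS_I = 20; LS_H = 20−10 = 10
LF_G = LS_I = 20; LS_G = 20−4 = 16
LF_F = LS_I = 20; LS_F = 20−11 = 9
LF_E = min(LS_F=9, LS_G=16, LS_I=20) = 9; LS_E = 9−5 = 4
LF_D = LS_I = 20; LS_D = 20−8 = 12
LF_C = min(LS_F=9, LS_H=10) = 9; LS_C = 9−9 = 0
LF_B = LS_I = 20; LS_B = 20−11 = 9
LF_A = LS_I = 20; LS_A = 20−6 = 14
Slack_D = LS_D − ES_D = 12 − 0 = 12

12 hours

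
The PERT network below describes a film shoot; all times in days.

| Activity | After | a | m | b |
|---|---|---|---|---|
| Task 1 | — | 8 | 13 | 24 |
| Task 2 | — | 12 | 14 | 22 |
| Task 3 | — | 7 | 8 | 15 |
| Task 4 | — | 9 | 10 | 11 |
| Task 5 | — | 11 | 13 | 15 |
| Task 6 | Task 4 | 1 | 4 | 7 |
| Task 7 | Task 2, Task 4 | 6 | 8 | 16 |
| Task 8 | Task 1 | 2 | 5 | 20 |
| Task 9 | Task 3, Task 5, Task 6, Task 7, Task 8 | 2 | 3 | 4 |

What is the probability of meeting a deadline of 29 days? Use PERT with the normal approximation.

0.800

te_Task 1 = (8 + 4·13 + 24)/6 = 84/6 = 14; σ²_Task 1 = ((24−8)/6)² = 7.111
te_Task 2 = (12 + 4·14 + 22)/6 = 90/6 = 15; σ²_Task 2 = ((22−12)/6)² = 2.778
te_Task 3 = (7 + 4·8 + 15)/6 = 54/6 = 9; σ²_Task 3 = ((15−7)/6)² = 1.778
te_Task 4 = (9 + 4·10 + 11)/6 = 60/6 = 10; σ²_Task 4 = ((11−9)/6)² = 0.111
te_Task 5 = (11 + 4·13 + 15)/6 = 78/6 = 13; σ²_Task 5 = ((15−11)/6)² = 0.444
te_Task 6 = (1 + 4·4 + 7)/6 = 24/6 = 4; σ²_Task 6 = ((7−1)/6)² = 1.000
te_Task 7 = (6 + 4·8 + 16)/6 = 54/6 = 9; σ²_Task 7 = ((16−6)/6)² = 2.778
te_Task 8 = (2 + 4·5 + 20)/6 = 42/6 = 7; σ²_Task 8 = ((20−2)/6)² = 9.000
te_Task 9 = (2 + 4·3 + 4)/6 = 18/6 = 3; σ²_Task 9 = ((4−2)/6)² = 0.111

Forward pass:
ES_Task 1 = 0; EF_Task 1 = 14
ES_Task 2 = 0; EF_Task 2 = 15
ES_Task 3 = 0; EF_Task 3 = 9
ES_Task 4 = 0; EF_Task 4 = 10
ES_Task 5 = 0; EF_Task 5 = 13
ES_Task 6 = 10; EF_Task 6 = 10+4 = 14
ES_Task 7 = max(EF_Task 2=15, EF_Task 4=10) = 15; EF_Task 7 = 15+9 = 24
ES_Task 8 = 14; EF_Task 8 = 14+7 = 21
ES_Task 9 = max(EF_Task 3=9, EF_Task 5=13, EF_Task 6=14, EF_Task 7=24, EF_Task 8=21) = 24; EF_Task 9 = 24+3 = 27
Expected project duration μ = 27 days. Critical path: Task 2 → Task 7 → Task 9.

Variance along critical path = 2.778 + 2.778 + 0.111 = 5.667; σ = √5.667 = 2.380 days.
Z = (29 − 27) / 2.380 = 0.840
P(T ≤ 29) = Φ(0.840) ≈ 0.800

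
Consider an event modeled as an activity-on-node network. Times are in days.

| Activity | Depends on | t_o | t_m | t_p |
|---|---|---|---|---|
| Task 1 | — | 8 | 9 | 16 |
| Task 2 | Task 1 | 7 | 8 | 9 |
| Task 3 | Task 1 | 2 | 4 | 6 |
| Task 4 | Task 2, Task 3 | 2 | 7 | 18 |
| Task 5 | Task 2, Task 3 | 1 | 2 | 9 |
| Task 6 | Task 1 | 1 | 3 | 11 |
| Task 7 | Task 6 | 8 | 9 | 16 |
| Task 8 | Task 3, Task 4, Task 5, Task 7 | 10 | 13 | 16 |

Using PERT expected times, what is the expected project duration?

39 days

te_Task 1 = (8 + 4·9 + 16)/6 = 60/6 = 10
te_Task 2 = (7 + 4·8 + 9)/6 = 48/6 = 8
te_Task 3 = (2 + 4·4 + 6)/6 = 24/6 = 4
te_Task 4 = (2 + 4·7 + 18)/6 = 48/6 = 8
te_Task 5 = (1 + 4·2 + 9)/6 = 18/6 = 3
te_Task 6 = (1 + 4·3 + 11)/6 = 24/6 = 4
te_Task 7 = (8 + 4·9 + 16)/6 = 60/6 = 10
te_Task 8 = (10 + 4·13 + 16)/6 = 78/6 = 13

Forward pass:
ES_Task 1 = 0; EF_Task 1 = 10
ES_Task 2 = 10; EF_Task 2 = 10+8 = 18
ES_Task 3 = 10; EF_Task 3 = 10+4 = 14
ES_Task 4 = max(EF_Task 2=18, EF_Task 3=14) = 18; EF_Task 4 = 18+8 = 26
ES_Task 5 = max(EF_Task 2=18, EF_Task 3=14) = 18; EF_Task 5 = 18+3 = 21
ES_Task 6 = 10; EF_Task 6 = 10+4 = 14
ES_Task 7 = 14; EF_Task 7 = 14+10 = 24
ES_Task 8 = max(EF_Task 3=14, EF_Task 4=26, EF_Task 5=21, EF_Task 7=24) = 26; EF_Task 8 = 26+13 = 39
Expected project duration μ = 39 days. Critical path: Task 1 → Task 2 → Task 4 → Task 8.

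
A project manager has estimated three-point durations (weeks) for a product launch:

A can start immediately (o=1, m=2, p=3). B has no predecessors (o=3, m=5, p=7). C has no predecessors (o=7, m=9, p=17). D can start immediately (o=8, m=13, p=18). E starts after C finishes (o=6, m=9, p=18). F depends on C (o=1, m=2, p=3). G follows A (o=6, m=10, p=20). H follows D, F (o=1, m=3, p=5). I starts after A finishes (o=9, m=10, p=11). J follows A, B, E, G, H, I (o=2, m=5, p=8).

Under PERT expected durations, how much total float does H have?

4 weeks

te_A = (1 + 4·2 + 3)/6 = 12/6 = 2
te_B = (3 + 4·5 + 7)/6 = 30/6 = 5
te_C = (7 + 4·9 + 17)/6 = 60/6 = 10
te_D = (8 + 4·13 + 18)/6 = 78/6 = 13
te_E = (6 + 4·9 + 18)/6 = 60/6 = 10
te_F = (1 + 4·2 + 3)/6 = 12/6 = 2
te_G = (6 + 4·10 + 20)/6 = 66/6 = 11
te_H = (1 + 4·3 + 5)/6 = 18/6 = 3
te_I = (9 + 4·10 + 11)/6 = 60/6 = 10
te_J = (2 + 4·5 + 8)/6 = 30/6 = 5

Forward pass:
ES_A = 0; EF_A = 2
ES_B = 0; EF_B = 5
ES_C = 0; EF_C = 10
ES_D = 0; EF_D = 13
ES_E = 10; EF_E = 10+10 = 20
ES_F = 10; EF_F = 10+2 = 12
ES_G = 2; EF_G = 2+11 = 13
ES_H = max(EF_D=13, EF_F=12) = 13; EF_H = 13+3 = 16
ES_I = 2; EF_I = 2+10 = 12
ES_J = max(EF_A=2, EF_B=5, EF_E=20, EF_G=13, EF_H=16, EF_I=12) = 20; EF_J = 20+5 = 25
Expected project duration μ = 25 weeks. Critical path: C → E → J.

Backward pass:
LF_J = 25; LS_J = 25−5 = 20
LF_I = LS_J = 20; LS_I = 20−10 = 10
LF_H = LS_J = 20; LS_H = 20−3 = 17
LF_G = LS_J = 20; LS_G = 20−11 = 9
LF_F = LS_H = 17; LS_F = 17−2 = 15
LF_E = LS_J = 20; LS_E = 20−10 = 10
LF_D = LS_H = 17; LS_D = 17−13 = 4
LF_C = min(LS_E=10, LS_F=15) = 10; LS_C = 10−10 = 0
LF_B = LS_J = 20; LS_B = 20−5 = 15
LF_A = min(LS_G=9, LS_I=10, LS_J=20) = 9; LS_A = 9−2 = 7
Slack_H = LS_H − ES_H = 17 − 13 = 4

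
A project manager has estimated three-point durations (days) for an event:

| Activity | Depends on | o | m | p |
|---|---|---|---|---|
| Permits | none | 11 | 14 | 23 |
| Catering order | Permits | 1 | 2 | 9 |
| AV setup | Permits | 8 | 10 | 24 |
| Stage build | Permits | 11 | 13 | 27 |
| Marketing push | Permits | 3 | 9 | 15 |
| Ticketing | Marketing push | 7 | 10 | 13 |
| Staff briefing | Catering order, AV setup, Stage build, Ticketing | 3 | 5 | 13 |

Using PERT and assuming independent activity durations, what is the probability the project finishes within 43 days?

te_Permits = (11 + 4·14 + 23)/6 = 90/6 = 15; σ²_Permits = ((23−11)/6)² = 4.000
te_Catering order = (1 + 4·2 + 9)/6 = 18/6 = 3; σ²_Catering order = ((9−1)/6)² = 1.778
te_AV setup = (8 + 4·10 + 24)/6 = 72/6 = 12; σ²_AV setup = ((24−8)/6)² = 7.111
te_Stage build = (11 + 4·13 + 27)/6 = 90/6 = 15; σ²_Stage build = ((27−11)/6)² = 7.111
te_Marketing push = (3 + 4·9 + 15)/6 = 54/6 = 9; σ²_Marketing push = ((15−3)/6)² = 4.000
te_Ticketing = (7 + 4·10 + 13)/6 = 60/6 = 10; σ²_Ticketing = ((13−7)/6)² = 1.000
te_Staff briefing = (3 + 4·5 + 13)/6 = 36/6 = 6; σ²_Staff briefing = ((13−3)/6)² = 2.778

Forward pass:
ES_Permits = 0; EF_Permits = 15
ES_Catering order = 15; EF_Catering order = 15+3 = 18
ES_AV setup = 15; EF_AV setup = 15+12 = 27
ES_Stage build = 15; EF_Stage build = 15+15 = 30
ES_Marketing push = 15; EF_Marketing push = 15+9 = 24
ES_Ticketing = 24; EF_Ticketing = 24+10 = 34
ES_Staff briefing = max(EF_Catering order=18, EF_AV setup=27, EF_Stage build=30, EF_Ticketing=34) = 34; EF_Staff briefing = 34+6 = 40
Expected project duration μ = 40 days. Critical path: Permits → Marketing push → Ticketing → Staff briefing.

Variance along critical path = 4.000 + 4.000 + 1.000 + 2.778 = 11.778; σ = √11.778 = 3.432 days.
Z = (43 − 40) / 3.432 = 0.874
P(T ≤ 43) = Φ(0.874) ≈ 0.809

0.809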